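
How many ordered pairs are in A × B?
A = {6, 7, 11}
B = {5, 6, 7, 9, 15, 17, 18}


Set A = {6, 7, 11} has 3 elements.
Set B = {5, 6, 7, 9, 15, 17, 18} has 7 elements.
|A × B| = |A| × |B| = 3 × 7 = 21

21


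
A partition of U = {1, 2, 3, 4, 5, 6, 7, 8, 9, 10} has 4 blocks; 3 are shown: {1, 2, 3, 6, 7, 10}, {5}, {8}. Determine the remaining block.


U = {1, 2, 3, 4, 5, 6, 7, 8, 9, 10}
Shown blocks: {1, 2, 3, 6, 7, 10}, {5}, {8}
A partition's blocks are pairwise disjoint and cover U, so the missing block = U \ (union of shown blocks).
Union of shown blocks: {1, 2, 3, 5, 6, 7, 8, 10}
Missing block = U \ (union) = {4, 9}

{4, 9}


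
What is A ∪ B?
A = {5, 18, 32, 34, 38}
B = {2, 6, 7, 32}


Set A = {5, 18, 32, 34, 38}
Set B = {2, 6, 7, 32}
A ∪ B includes all elements in either set.
Elements from A: {5, 18, 32, 34, 38}
Elements from B not already included: {2, 6, 7}
A ∪ B = {2, 5, 6, 7, 18, 32, 34, 38}

{2, 5, 6, 7, 18, 32, 34, 38}


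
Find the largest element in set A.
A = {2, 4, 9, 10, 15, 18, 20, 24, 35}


Set A = {2, 4, 9, 10, 15, 18, 20, 24, 35}
Elements in ascending order: 2, 4, 9, 10, 15, 18, 20, 24, 35
The largest element is 35.

35


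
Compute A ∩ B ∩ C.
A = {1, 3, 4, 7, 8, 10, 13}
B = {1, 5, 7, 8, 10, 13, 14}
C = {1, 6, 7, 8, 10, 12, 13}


Set A = {1, 3, 4, 7, 8, 10, 13}
Set B = {1, 5, 7, 8, 10, 13, 14}
Set C = {1, 6, 7, 8, 10, 12, 13}
First, A ∩ B = {1, 7, 8, 10, 13}
Then, (A ∩ B) ∩ C = {1, 7, 8, 10, 13}

{1, 7, 8, 10, 13}


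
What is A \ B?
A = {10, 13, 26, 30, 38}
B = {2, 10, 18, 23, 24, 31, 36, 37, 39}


Set A = {10, 13, 26, 30, 38}
Set B = {2, 10, 18, 23, 24, 31, 36, 37, 39}
A \ B includes elements in A that are not in B.
Check each element of A:
10 (in B, remove), 13 (not in B, keep), 26 (not in B, keep), 30 (not in B, keep), 38 (not in B, keep)
A \ B = {13, 26, 30, 38}

{13, 26, 30, 38}


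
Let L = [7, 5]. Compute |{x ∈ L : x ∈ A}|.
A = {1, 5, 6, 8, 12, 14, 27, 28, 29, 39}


Set A = {1, 5, 6, 8, 12, 14, 27, 28, 29, 39}
Candidates: [7, 5]
Check each candidate:
7 ∉ A, 5 ∈ A
Count of candidates in A: 1

1


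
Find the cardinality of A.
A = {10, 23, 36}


Set A = {10, 23, 36}
Listing elements: 10, 23, 36
Counting: 3 elements
|A| = 3

3


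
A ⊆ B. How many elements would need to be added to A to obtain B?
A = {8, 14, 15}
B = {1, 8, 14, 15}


Set A = {8, 14, 15}, |A| = 3
Set B = {1, 8, 14, 15}, |B| = 4
Since A ⊆ B: B \ A = {1}
|B| - |A| = 4 - 3 = 1

1


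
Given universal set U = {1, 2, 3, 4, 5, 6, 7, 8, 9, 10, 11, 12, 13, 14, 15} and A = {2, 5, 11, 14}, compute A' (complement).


Universal set U = {1, 2, 3, 4, 5, 6, 7, 8, 9, 10, 11, 12, 13, 14, 15}
Set A = {2, 5, 11, 14}
A' = U \ A = elements in U but not in A
Checking each element of U:
1 (not in A, include), 2 (in A, exclude), 3 (not in A, include), 4 (not in A, include), 5 (in A, exclude), 6 (not in A, include), 7 (not in A, include), 8 (not in A, include), 9 (not in A, include), 10 (not in A, include), 11 (in A, exclude), 12 (not in A, include), 13 (not in A, include), 14 (in A, exclude), 15 (not in A, include)
A' = {1, 3, 4, 6, 7, 8, 9, 10, 12, 13, 15}

{1, 3, 4, 6, 7, 8, 9, 10, 12, 13, 15}


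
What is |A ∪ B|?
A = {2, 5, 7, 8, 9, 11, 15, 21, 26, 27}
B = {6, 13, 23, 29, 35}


Set A = {2, 5, 7, 8, 9, 11, 15, 21, 26, 27}, |A| = 10
Set B = {6, 13, 23, 29, 35}, |B| = 5
A ∩ B = {}, |A ∩ B| = 0
|A ∪ B| = |A| + |B| - |A ∩ B| = 10 + 5 - 0 = 15

15


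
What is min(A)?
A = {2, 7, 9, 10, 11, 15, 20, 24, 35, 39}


Set A = {2, 7, 9, 10, 11, 15, 20, 24, 35, 39}
Elements in ascending order: 2, 7, 9, 10, 11, 15, 20, 24, 35, 39
The smallest element is 2.

2


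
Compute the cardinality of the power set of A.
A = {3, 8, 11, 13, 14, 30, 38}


Set A = {3, 8, 11, 13, 14, 30, 38}
|A| = 7
The power set P(A) contains all subsets of A.
|P(A)| = 2^|A| = 2^7 = 128

128


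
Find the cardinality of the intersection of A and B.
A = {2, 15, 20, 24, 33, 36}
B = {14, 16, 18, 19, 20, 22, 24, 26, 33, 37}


Set A = {2, 15, 20, 24, 33, 36}
Set B = {14, 16, 18, 19, 20, 22, 24, 26, 33, 37}
A ∩ B = {20, 24, 33}
|A ∩ B| = 3

3


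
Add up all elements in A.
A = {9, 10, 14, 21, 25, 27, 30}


Set A = {9, 10, 14, 21, 25, 27, 30}
Sum = 9 + 10 + 14 + 21 + 25 + 27 + 30 = 136

136


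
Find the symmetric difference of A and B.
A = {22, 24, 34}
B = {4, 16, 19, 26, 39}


Set A = {22, 24, 34}
Set B = {4, 16, 19, 26, 39}
A △ B = (A \ B) ∪ (B \ A)
Elements in A but not B: {22, 24, 34}
Elements in B but not A: {4, 16, 19, 26, 39}
A △ B = {4, 16, 19, 22, 24, 26, 34, 39}

{4, 16, 19, 22, 24, 26, 34, 39}


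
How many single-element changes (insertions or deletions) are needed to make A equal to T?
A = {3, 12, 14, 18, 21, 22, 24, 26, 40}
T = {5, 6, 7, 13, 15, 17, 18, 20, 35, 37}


Set A = {3, 12, 14, 18, 21, 22, 24, 26, 40}
Set T = {5, 6, 7, 13, 15, 17, 18, 20, 35, 37}
Elements to remove from A (in A, not in T): {3, 12, 14, 21, 22, 24, 26, 40} → 8 removals
Elements to add to A (in T, not in A): {5, 6, 7, 13, 15, 17, 20, 35, 37} → 9 additions
Total edits = 8 + 9 = 17

17


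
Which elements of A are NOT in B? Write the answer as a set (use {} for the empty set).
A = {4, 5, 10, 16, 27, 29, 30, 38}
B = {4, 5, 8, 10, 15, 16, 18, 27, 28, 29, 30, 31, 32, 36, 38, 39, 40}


Set A = {4, 5, 10, 16, 27, 29, 30, 38}
Set B = {4, 5, 8, 10, 15, 16, 18, 27, 28, 29, 30, 31, 32, 36, 38, 39, 40}
Check each element of A against B:
4 ∈ B, 5 ∈ B, 10 ∈ B, 16 ∈ B, 27 ∈ B, 29 ∈ B, 30 ∈ B, 38 ∈ B
Elements of A not in B: {}

{}


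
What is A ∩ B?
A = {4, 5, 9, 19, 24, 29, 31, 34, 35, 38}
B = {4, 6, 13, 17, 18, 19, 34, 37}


Set A = {4, 5, 9, 19, 24, 29, 31, 34, 35, 38}
Set B = {4, 6, 13, 17, 18, 19, 34, 37}
A ∩ B includes only elements in both sets.
Check each element of A against B:
4 ✓, 5 ✗, 9 ✗, 19 ✓, 24 ✗, 29 ✗, 31 ✗, 34 ✓, 35 ✗, 38 ✗
A ∩ B = {4, 19, 34}

{4, 19, 34}


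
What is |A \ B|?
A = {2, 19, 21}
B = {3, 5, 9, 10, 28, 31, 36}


Set A = {2, 19, 21}
Set B = {3, 5, 9, 10, 28, 31, 36}
A \ B = {2, 19, 21}
|A \ B| = 3

3


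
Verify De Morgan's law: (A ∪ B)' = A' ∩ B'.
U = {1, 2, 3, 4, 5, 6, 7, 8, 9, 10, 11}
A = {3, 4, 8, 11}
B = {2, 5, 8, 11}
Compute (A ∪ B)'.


U = {1, 2, 3, 4, 5, 6, 7, 8, 9, 10, 11}
A = {3, 4, 8, 11}, B = {2, 5, 8, 11}
A ∪ B = {2, 3, 4, 5, 8, 11}
(A ∪ B)' = U \ (A ∪ B) = {1, 6, 7, 9, 10}
Verification via A' ∩ B': A' = {1, 2, 5, 6, 7, 9, 10}, B' = {1, 3, 4, 6, 7, 9, 10}
A' ∩ B' = {1, 6, 7, 9, 10} ✓

{1, 6, 7, 9, 10}


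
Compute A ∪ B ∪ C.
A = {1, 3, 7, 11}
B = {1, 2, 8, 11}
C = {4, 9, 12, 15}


Set A = {1, 3, 7, 11}
Set B = {1, 2, 8, 11}
Set C = {4, 9, 12, 15}
First, A ∪ B = {1, 2, 3, 7, 8, 11}
Then, (A ∪ B) ∪ C = {1, 2, 3, 4, 7, 8, 9, 11, 12, 15}

{1, 2, 3, 4, 7, 8, 9, 11, 12, 15}


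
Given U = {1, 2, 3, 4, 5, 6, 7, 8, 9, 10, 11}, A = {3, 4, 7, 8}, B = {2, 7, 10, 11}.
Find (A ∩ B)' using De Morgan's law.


U = {1, 2, 3, 4, 5, 6, 7, 8, 9, 10, 11}
A = {3, 4, 7, 8}, B = {2, 7, 10, 11}
A ∩ B = {7}
(A ∩ B)' = U \ (A ∩ B) = {1, 2, 3, 4, 5, 6, 8, 9, 10, 11}
Verification via A' ∪ B': A' = {1, 2, 5, 6, 9, 10, 11}, B' = {1, 3, 4, 5, 6, 8, 9}
A' ∪ B' = {1, 2, 3, 4, 5, 6, 8, 9, 10, 11} ✓

{1, 2, 3, 4, 5, 6, 8, 9, 10, 11}


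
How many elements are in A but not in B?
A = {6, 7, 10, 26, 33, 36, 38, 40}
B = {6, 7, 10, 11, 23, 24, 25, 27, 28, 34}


Set A = {6, 7, 10, 26, 33, 36, 38, 40}
Set B = {6, 7, 10, 11, 23, 24, 25, 27, 28, 34}
A \ B = {26, 33, 36, 38, 40}
|A \ B| = 5

5


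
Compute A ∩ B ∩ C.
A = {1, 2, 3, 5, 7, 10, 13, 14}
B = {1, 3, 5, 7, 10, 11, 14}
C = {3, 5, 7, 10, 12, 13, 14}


Set A = {1, 2, 3, 5, 7, 10, 13, 14}
Set B = {1, 3, 5, 7, 10, 11, 14}
Set C = {3, 5, 7, 10, 12, 13, 14}
First, A ∩ B = {1, 3, 5, 7, 10, 14}
Then, (A ∩ B) ∩ C = {3, 5, 7, 10, 14}

{3, 5, 7, 10, 14}


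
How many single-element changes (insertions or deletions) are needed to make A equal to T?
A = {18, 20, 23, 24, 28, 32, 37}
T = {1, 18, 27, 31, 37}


Set A = {18, 20, 23, 24, 28, 32, 37}
Set T = {1, 18, 27, 31, 37}
Elements to remove from A (in A, not in T): {20, 23, 24, 28, 32} → 5 removals
Elements to add to A (in T, not in A): {1, 27, 31} → 3 additions
Total edits = 5 + 3 = 8

8


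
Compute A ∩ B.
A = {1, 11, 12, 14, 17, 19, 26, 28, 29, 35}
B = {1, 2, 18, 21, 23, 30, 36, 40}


Set A = {1, 11, 12, 14, 17, 19, 26, 28, 29, 35}
Set B = {1, 2, 18, 21, 23, 30, 36, 40}
A ∩ B includes only elements in both sets.
Check each element of A against B:
1 ✓, 11 ✗, 12 ✗, 14 ✗, 17 ✗, 19 ✗, 26 ✗, 28 ✗, 29 ✗, 35 ✗
A ∩ B = {1}

{1}


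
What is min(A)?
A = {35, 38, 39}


Set A = {35, 38, 39}
Elements in ascending order: 35, 38, 39
The smallest element is 35.

35


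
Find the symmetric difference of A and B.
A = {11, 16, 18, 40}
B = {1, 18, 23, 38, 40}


Set A = {11, 16, 18, 40}
Set B = {1, 18, 23, 38, 40}
A △ B = (A \ B) ∪ (B \ A)
Elements in A but not B: {11, 16}
Elements in B but not A: {1, 23, 38}
A △ B = {1, 11, 16, 23, 38}

{1, 11, 16, 23, 38}


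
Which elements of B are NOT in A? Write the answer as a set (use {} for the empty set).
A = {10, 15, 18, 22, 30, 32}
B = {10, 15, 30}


Set A = {10, 15, 18, 22, 30, 32}
Set B = {10, 15, 30}
Check each element of B against A:
10 ∈ A, 15 ∈ A, 30 ∈ A
Elements of B not in A: {}

{}


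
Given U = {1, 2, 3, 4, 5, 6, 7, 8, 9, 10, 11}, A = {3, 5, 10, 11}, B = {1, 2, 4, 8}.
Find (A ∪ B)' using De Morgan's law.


U = {1, 2, 3, 4, 5, 6, 7, 8, 9, 10, 11}
A = {3, 5, 10, 11}, B = {1, 2, 4, 8}
A ∪ B = {1, 2, 3, 4, 5, 8, 10, 11}
(A ∪ B)' = U \ (A ∪ B) = {6, 7, 9}
Verification via A' ∩ B': A' = {1, 2, 4, 6, 7, 8, 9}, B' = {3, 5, 6, 7, 9, 10, 11}
A' ∩ B' = {6, 7, 9} ✓

{6, 7, 9}


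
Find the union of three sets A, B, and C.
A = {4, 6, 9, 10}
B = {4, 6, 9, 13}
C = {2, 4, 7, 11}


Set A = {4, 6, 9, 10}
Set B = {4, 6, 9, 13}
Set C = {2, 4, 7, 11}
First, A ∪ B = {4, 6, 9, 10, 13}
Then, (A ∪ B) ∪ C = {2, 4, 6, 7, 9, 10, 11, 13}

{2, 4, 6, 7, 9, 10, 11, 13}


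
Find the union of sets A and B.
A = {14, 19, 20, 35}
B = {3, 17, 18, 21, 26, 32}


Set A = {14, 19, 20, 35}
Set B = {3, 17, 18, 21, 26, 32}
A ∪ B includes all elements in either set.
Elements from A: {14, 19, 20, 35}
Elements from B not already included: {3, 17, 18, 21, 26, 32}
A ∪ B = {3, 14, 17, 18, 19, 20, 21, 26, 32, 35}

{3, 14, 17, 18, 19, 20, 21, 26, 32, 35}


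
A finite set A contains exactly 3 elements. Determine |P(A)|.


The set has 3 elements.
The power set contains all possible subsets.
|P(A)| = 2^|A| = 2^3 = 8

8


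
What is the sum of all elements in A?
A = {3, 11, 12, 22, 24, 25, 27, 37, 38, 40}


Set A = {3, 11, 12, 22, 24, 25, 27, 37, 38, 40}
Sum = 3 + 11 + 12 + 22 + 24 + 25 + 27 + 37 + 38 + 40 = 239

239


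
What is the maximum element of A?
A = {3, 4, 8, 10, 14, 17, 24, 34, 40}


Set A = {3, 4, 8, 10, 14, 17, 24, 34, 40}
Elements in ascending order: 3, 4, 8, 10, 14, 17, 24, 34, 40
The largest element is 40.

40


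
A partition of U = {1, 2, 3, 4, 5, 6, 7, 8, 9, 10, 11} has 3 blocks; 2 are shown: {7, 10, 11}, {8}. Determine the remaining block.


U = {1, 2, 3, 4, 5, 6, 7, 8, 9, 10, 11}
Shown blocks: {7, 10, 11}, {8}
A partition's blocks are pairwise disjoint and cover U, so the missing block = U \ (union of shown blocks).
Union of shown blocks: {7, 8, 10, 11}
Missing block = U \ (union) = {1, 2, 3, 4, 5, 6, 9}

{1, 2, 3, 4, 5, 6, 9}


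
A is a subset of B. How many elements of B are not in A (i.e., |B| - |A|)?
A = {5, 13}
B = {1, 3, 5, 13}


Set A = {5, 13}, |A| = 2
Set B = {1, 3, 5, 13}, |B| = 4
Since A ⊆ B: B \ A = {1, 3}
|B| - |A| = 4 - 2 = 2

2


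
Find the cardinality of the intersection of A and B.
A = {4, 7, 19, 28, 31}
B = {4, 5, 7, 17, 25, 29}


Set A = {4, 7, 19, 28, 31}
Set B = {4, 5, 7, 17, 25, 29}
A ∩ B = {4, 7}
|A ∩ B| = 2

2


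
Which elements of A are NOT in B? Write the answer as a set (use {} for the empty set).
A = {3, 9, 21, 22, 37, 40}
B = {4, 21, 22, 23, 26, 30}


Set A = {3, 9, 21, 22, 37, 40}
Set B = {4, 21, 22, 23, 26, 30}
Check each element of A against B:
3 ∉ B (include), 9 ∉ B (include), 21 ∈ B, 22 ∈ B, 37 ∉ B (include), 40 ∉ B (include)
Elements of A not in B: {3, 9, 37, 40}

{3, 9, 37, 40}


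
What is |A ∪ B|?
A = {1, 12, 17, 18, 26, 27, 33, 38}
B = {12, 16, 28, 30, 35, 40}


Set A = {1, 12, 17, 18, 26, 27, 33, 38}, |A| = 8
Set B = {12, 16, 28, 30, 35, 40}, |B| = 6
A ∩ B = {12}, |A ∩ B| = 1
|A ∪ B| = |A| + |B| - |A ∩ B| = 8 + 6 - 1 = 13

13


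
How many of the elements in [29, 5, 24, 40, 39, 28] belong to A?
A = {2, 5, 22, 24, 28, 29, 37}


Set A = {2, 5, 22, 24, 28, 29, 37}
Candidates: [29, 5, 24, 40, 39, 28]
Check each candidate:
29 ∈ A, 5 ∈ A, 24 ∈ A, 40 ∉ A, 39 ∉ A, 28 ∈ A
Count of candidates in A: 4

4


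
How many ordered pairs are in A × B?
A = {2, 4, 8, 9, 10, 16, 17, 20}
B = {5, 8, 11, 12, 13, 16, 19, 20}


Set A = {2, 4, 8, 9, 10, 16, 17, 20} has 8 elements.
Set B = {5, 8, 11, 12, 13, 16, 19, 20} has 8 elements.
|A × B| = |A| × |B| = 8 × 8 = 64

64


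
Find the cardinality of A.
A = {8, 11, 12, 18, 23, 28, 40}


Set A = {8, 11, 12, 18, 23, 28, 40}
Listing elements: 8, 11, 12, 18, 23, 28, 40
Counting: 7 elements
|A| = 7

7


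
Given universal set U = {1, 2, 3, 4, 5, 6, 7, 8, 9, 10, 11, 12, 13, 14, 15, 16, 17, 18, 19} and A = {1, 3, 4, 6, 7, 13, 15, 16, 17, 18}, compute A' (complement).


Universal set U = {1, 2, 3, 4, 5, 6, 7, 8, 9, 10, 11, 12, 13, 14, 15, 16, 17, 18, 19}
Set A = {1, 3, 4, 6, 7, 13, 15, 16, 17, 18}
A' = U \ A = elements in U but not in A
Checking each element of U:
1 (in A, exclude), 2 (not in A, include), 3 (in A, exclude), 4 (in A, exclude), 5 (not in A, include), 6 (in A, exclude), 7 (in A, exclude), 8 (not in A, include), 9 (not in A, include), 10 (not in A, include), 11 (not in A, include), 12 (not in A, include), 13 (in A, exclude), 14 (not in A, include), 15 (in A, exclude), 16 (in A, exclude), 17 (in A, exclude), 18 (in A, exclude), 19 (not in A, include)
A' = {2, 5, 8, 9, 10, 11, 12, 14, 19}

{2, 5, 8, 9, 10, 11, 12, 14, 19}


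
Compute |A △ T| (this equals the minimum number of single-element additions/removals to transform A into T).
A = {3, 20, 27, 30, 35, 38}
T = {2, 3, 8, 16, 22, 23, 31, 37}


Set A = {3, 20, 27, 30, 35, 38}
Set T = {2, 3, 8, 16, 22, 23, 31, 37}
Elements to remove from A (in A, not in T): {20, 27, 30, 35, 38} → 5 removals
Elements to add to A (in T, not in A): {2, 8, 16, 22, 23, 31, 37} → 7 additions
Total edits = 5 + 7 = 12

12


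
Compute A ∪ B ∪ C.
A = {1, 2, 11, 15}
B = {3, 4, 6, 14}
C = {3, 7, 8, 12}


Set A = {1, 2, 11, 15}
Set B = {3, 4, 6, 14}
Set C = {3, 7, 8, 12}
First, A ∪ B = {1, 2, 3, 4, 6, 11, 14, 15}
Then, (A ∪ B) ∪ C = {1, 2, 3, 4, 6, 7, 8, 11, 12, 14, 15}

{1, 2, 3, 4, 6, 7, 8, 11, 12, 14, 15}


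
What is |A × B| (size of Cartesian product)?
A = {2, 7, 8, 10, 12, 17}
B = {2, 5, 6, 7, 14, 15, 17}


Set A = {2, 7, 8, 10, 12, 17} has 6 elements.
Set B = {2, 5, 6, 7, 14, 15, 17} has 7 elements.
|A × B| = |A| × |B| = 6 × 7 = 42

42


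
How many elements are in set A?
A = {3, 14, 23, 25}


Set A = {3, 14, 23, 25}
Listing elements: 3, 14, 23, 25
Counting: 4 elements
|A| = 4

4


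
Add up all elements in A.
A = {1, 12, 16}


Set A = {1, 12, 16}
Sum = 1 + 12 + 16 = 29

29


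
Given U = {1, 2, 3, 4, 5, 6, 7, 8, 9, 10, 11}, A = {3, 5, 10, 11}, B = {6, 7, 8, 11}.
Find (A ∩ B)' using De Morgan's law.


U = {1, 2, 3, 4, 5, 6, 7, 8, 9, 10, 11}
A = {3, 5, 10, 11}, B = {6, 7, 8, 11}
A ∩ B = {11}
(A ∩ B)' = U \ (A ∩ B) = {1, 2, 3, 4, 5, 6, 7, 8, 9, 10}
Verification via A' ∪ B': A' = {1, 2, 4, 6, 7, 8, 9}, B' = {1, 2, 3, 4, 5, 9, 10}
A' ∪ B' = {1, 2, 3, 4, 5, 6, 7, 8, 9, 10} ✓

{1, 2, 3, 4, 5, 6, 7, 8, 9, 10}


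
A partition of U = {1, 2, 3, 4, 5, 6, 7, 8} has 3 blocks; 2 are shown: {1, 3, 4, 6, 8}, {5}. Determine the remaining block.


U = {1, 2, 3, 4, 5, 6, 7, 8}
Shown blocks: {1, 3, 4, 6, 8}, {5}
A partition's blocks are pairwise disjoint and cover U, so the missing block = U \ (union of shown blocks).
Union of shown blocks: {1, 3, 4, 5, 6, 8}
Missing block = U \ (union) = {2, 7}

{2, 7}


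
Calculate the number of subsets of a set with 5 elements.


The set has 5 elements.
The power set contains all possible subsets.
|P(A)| = 2^|A| = 2^5 = 32

32


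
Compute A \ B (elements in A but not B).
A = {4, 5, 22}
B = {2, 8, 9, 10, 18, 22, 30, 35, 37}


Set A = {4, 5, 22}
Set B = {2, 8, 9, 10, 18, 22, 30, 35, 37}
A \ B includes elements in A that are not in B.
Check each element of A:
4 (not in B, keep), 5 (not in B, keep), 22 (in B, remove)
A \ B = {4, 5}

{4, 5}


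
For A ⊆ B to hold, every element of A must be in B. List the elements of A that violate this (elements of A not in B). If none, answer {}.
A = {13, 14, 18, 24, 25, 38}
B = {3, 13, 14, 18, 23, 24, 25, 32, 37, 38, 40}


Set A = {13, 14, 18, 24, 25, 38}
Set B = {3, 13, 14, 18, 23, 24, 25, 32, 37, 38, 40}
Check each element of A against B:
13 ∈ B, 14 ∈ B, 18 ∈ B, 24 ∈ B, 25 ∈ B, 38 ∈ B
Elements of A not in B: {}

{}


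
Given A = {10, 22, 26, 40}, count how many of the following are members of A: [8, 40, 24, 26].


Set A = {10, 22, 26, 40}
Candidates: [8, 40, 24, 26]
Check each candidate:
8 ∉ A, 40 ∈ A, 24 ∉ A, 26 ∈ A
Count of candidates in A: 2

2


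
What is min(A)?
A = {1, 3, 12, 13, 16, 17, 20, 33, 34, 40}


Set A = {1, 3, 12, 13, 16, 17, 20, 33, 34, 40}
Elements in ascending order: 1, 3, 12, 13, 16, 17, 20, 33, 34, 40
The smallest element is 1.

1


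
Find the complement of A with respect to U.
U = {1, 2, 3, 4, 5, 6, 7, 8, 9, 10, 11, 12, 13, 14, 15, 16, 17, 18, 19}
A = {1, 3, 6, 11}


Universal set U = {1, 2, 3, 4, 5, 6, 7, 8, 9, 10, 11, 12, 13, 14, 15, 16, 17, 18, 19}
Set A = {1, 3, 6, 11}
A' = U \ A = elements in U but not in A
Checking each element of U:
1 (in A, exclude), 2 (not in A, include), 3 (in A, exclude), 4 (not in A, include), 5 (not in A, include), 6 (in A, exclude), 7 (not in A, include), 8 (not in A, include), 9 (not in A, include), 10 (not in A, include), 11 (in A, exclude), 12 (not in A, include), 13 (not in A, include), 14 (not in A, include), 15 (not in A, include), 16 (not in A, include), 17 (not in A, include), 18 (not in A, include), 19 (not in A, include)
A' = {2, 4, 5, 7, 8, 9, 10, 12, 13, 14, 15, 16, 17, 18, 19}

{2, 4, 5, 7, 8, 9, 10, 12, 13, 14, 15, 16, 17, 18, 19}


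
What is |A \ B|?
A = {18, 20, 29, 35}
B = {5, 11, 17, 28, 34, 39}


Set A = {18, 20, 29, 35}
Set B = {5, 11, 17, 28, 34, 39}
A \ B = {18, 20, 29, 35}
|A \ B| = 4

4


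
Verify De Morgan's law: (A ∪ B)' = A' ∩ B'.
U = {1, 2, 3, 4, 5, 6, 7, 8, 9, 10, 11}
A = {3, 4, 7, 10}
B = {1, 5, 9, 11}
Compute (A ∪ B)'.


U = {1, 2, 3, 4, 5, 6, 7, 8, 9, 10, 11}
A = {3, 4, 7, 10}, B = {1, 5, 9, 11}
A ∪ B = {1, 3, 4, 5, 7, 9, 10, 11}
(A ∪ B)' = U \ (A ∪ B) = {2, 6, 8}
Verification via A' ∩ B': A' = {1, 2, 5, 6, 8, 9, 11}, B' = {2, 3, 4, 6, 7, 8, 10}
A' ∩ B' = {2, 6, 8} ✓

{2, 6, 8}


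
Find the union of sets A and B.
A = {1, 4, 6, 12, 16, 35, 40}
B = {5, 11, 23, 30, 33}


Set A = {1, 4, 6, 12, 16, 35, 40}
Set B = {5, 11, 23, 30, 33}
A ∪ B includes all elements in either set.
Elements from A: {1, 4, 6, 12, 16, 35, 40}
Elements from B not already included: {5, 11, 23, 30, 33}
A ∪ B = {1, 4, 5, 6, 11, 12, 16, 23, 30, 33, 35, 40}

{1, 4, 5, 6, 11, 12, 16, 23, 30, 33, 35, 40}


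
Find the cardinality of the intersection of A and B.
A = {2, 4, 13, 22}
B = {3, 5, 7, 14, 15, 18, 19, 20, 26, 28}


Set A = {2, 4, 13, 22}
Set B = {3, 5, 7, 14, 15, 18, 19, 20, 26, 28}
A ∩ B = {}
|A ∩ B| = 0

0


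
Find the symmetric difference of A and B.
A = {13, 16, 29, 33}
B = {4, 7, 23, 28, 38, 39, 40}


Set A = {13, 16, 29, 33}
Set B = {4, 7, 23, 28, 38, 39, 40}
A △ B = (A \ B) ∪ (B \ A)
Elements in A but not B: {13, 16, 29, 33}
Elements in B but not A: {4, 7, 23, 28, 38, 39, 40}
A △ B = {4, 7, 13, 16, 23, 28, 29, 33, 38, 39, 40}

{4, 7, 13, 16, 23, 28, 29, 33, 38, 39, 40}


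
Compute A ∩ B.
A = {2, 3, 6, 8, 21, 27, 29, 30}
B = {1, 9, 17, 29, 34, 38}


Set A = {2, 3, 6, 8, 21, 27, 29, 30}
Set B = {1, 9, 17, 29, 34, 38}
A ∩ B includes only elements in both sets.
Check each element of A against B:
2 ✗, 3 ✗, 6 ✗, 8 ✗, 21 ✗, 27 ✗, 29 ✓, 30 ✗
A ∩ B = {29}

{29}


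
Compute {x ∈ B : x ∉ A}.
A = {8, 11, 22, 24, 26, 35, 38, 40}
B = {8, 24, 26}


Set A = {8, 11, 22, 24, 26, 35, 38, 40}
Set B = {8, 24, 26}
Check each element of B against A:
8 ∈ A, 24 ∈ A, 26 ∈ A
Elements of B not in A: {}

{}


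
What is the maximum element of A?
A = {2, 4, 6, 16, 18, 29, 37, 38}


Set A = {2, 4, 6, 16, 18, 29, 37, 38}
Elements in ascending order: 2, 4, 6, 16, 18, 29, 37, 38
The largest element is 38.

38


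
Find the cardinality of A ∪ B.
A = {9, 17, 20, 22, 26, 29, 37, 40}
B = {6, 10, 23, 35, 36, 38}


Set A = {9, 17, 20, 22, 26, 29, 37, 40}, |A| = 8
Set B = {6, 10, 23, 35, 36, 38}, |B| = 6
A ∩ B = {}, |A ∩ B| = 0
|A ∪ B| = |A| + |B| - |A ∩ B| = 8 + 6 - 0 = 14

14


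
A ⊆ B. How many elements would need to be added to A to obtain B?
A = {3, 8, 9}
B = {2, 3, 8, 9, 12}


Set A = {3, 8, 9}, |A| = 3
Set B = {2, 3, 8, 9, 12}, |B| = 5
Since A ⊆ B: B \ A = {2, 12}
|B| - |A| = 5 - 3 = 2

2


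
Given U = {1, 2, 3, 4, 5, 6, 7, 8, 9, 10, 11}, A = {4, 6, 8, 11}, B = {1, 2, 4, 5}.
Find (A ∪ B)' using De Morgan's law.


U = {1, 2, 3, 4, 5, 6, 7, 8, 9, 10, 11}
A = {4, 6, 8, 11}, B = {1, 2, 4, 5}
A ∪ B = {1, 2, 4, 5, 6, 8, 11}
(A ∪ B)' = U \ (A ∪ B) = {3, 7, 9, 10}
Verification via A' ∩ B': A' = {1, 2, 3, 5, 7, 9, 10}, B' = {3, 6, 7, 8, 9, 10, 11}
A' ∩ B' = {3, 7, 9, 10} ✓

{3, 7, 9, 10}


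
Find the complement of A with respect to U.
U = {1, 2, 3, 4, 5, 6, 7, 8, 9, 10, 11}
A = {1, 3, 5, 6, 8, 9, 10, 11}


Universal set U = {1, 2, 3, 4, 5, 6, 7, 8, 9, 10, 11}
Set A = {1, 3, 5, 6, 8, 9, 10, 11}
A' = U \ A = elements in U but not in A
Checking each element of U:
1 (in A, exclude), 2 (not in A, include), 3 (in A, exclude), 4 (not in A, include), 5 (in A, exclude), 6 (in A, exclude), 7 (not in A, include), 8 (in A, exclude), 9 (in A, exclude), 10 (in A, exclude), 11 (in A, exclude)
A' = {2, 4, 7}

{2, 4, 7}


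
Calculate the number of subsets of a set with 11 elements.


The set has 11 elements.
The power set contains all possible subsets.
|P(A)| = 2^|A| = 2^11 = 2048

2048


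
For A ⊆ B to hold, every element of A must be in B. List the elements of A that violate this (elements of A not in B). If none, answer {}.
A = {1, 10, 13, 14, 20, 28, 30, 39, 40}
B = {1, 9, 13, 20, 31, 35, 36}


Set A = {1, 10, 13, 14, 20, 28, 30, 39, 40}
Set B = {1, 9, 13, 20, 31, 35, 36}
Check each element of A against B:
1 ∈ B, 10 ∉ B (include), 13 ∈ B, 14 ∉ B (include), 20 ∈ B, 28 ∉ B (include), 30 ∉ B (include), 39 ∉ B (include), 40 ∉ B (include)
Elements of A not in B: {10, 14, 28, 30, 39, 40}

{10, 14, 28, 30, 39, 40}


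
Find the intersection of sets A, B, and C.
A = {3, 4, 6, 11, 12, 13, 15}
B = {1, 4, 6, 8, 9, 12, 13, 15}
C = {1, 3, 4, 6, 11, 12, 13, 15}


Set A = {3, 4, 6, 11, 12, 13, 15}
Set B = {1, 4, 6, 8, 9, 12, 13, 15}
Set C = {1, 3, 4, 6, 11, 12, 13, 15}
First, A ∩ B = {4, 6, 12, 13, 15}
Then, (A ∩ B) ∩ C = {4, 6, 12, 13, 15}

{4, 6, 12, 13, 15}


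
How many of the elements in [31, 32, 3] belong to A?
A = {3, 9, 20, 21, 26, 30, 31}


Set A = {3, 9, 20, 21, 26, 30, 31}
Candidates: [31, 32, 3]
Check each candidate:
31 ∈ A, 32 ∉ A, 3 ∈ A
Count of candidates in A: 2

2


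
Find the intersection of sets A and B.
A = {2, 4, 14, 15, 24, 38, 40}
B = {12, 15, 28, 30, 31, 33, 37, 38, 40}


Set A = {2, 4, 14, 15, 24, 38, 40}
Set B = {12, 15, 28, 30, 31, 33, 37, 38, 40}
A ∩ B includes only elements in both sets.
Check each element of A against B:
2 ✗, 4 ✗, 14 ✗, 15 ✓, 24 ✗, 38 ✓, 40 ✓
A ∩ B = {15, 38, 40}

{15, 38, 40}


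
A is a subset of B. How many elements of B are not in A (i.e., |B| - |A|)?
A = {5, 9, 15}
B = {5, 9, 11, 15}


Set A = {5, 9, 15}, |A| = 3
Set B = {5, 9, 11, 15}, |B| = 4
Since A ⊆ B: B \ A = {11}
|B| - |A| = 4 - 3 = 1

1


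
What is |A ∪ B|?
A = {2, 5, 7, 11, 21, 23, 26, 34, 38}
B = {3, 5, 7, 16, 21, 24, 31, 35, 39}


Set A = {2, 5, 7, 11, 21, 23, 26, 34, 38}, |A| = 9
Set B = {3, 5, 7, 16, 21, 24, 31, 35, 39}, |B| = 9
A ∩ B = {5, 7, 21}, |A ∩ B| = 3
|A ∪ B| = |A| + |B| - |A ∩ B| = 9 + 9 - 3 = 15

15


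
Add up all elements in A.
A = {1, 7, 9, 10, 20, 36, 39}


Set A = {1, 7, 9, 10, 20, 36, 39}
Sum = 1 + 7 + 9 + 10 + 20 + 36 + 39 = 122

122


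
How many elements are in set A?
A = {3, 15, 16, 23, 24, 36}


Set A = {3, 15, 16, 23, 24, 36}
Listing elements: 3, 15, 16, 23, 24, 36
Counting: 6 elements
|A| = 6

6


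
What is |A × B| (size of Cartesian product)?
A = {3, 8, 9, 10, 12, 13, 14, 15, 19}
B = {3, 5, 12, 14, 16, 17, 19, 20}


Set A = {3, 8, 9, 10, 12, 13, 14, 15, 19} has 9 elements.
Set B = {3, 5, 12, 14, 16, 17, 19, 20} has 8 elements.
|A × B| = |A| × |B| = 9 × 8 = 72

72


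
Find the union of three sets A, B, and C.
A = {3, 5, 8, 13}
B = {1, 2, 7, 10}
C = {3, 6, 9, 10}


Set A = {3, 5, 8, 13}
Set B = {1, 2, 7, 10}
Set C = {3, 6, 9, 10}
First, A ∪ B = {1, 2, 3, 5, 7, 8, 10, 13}
Then, (A ∪ B) ∪ C = {1, 2, 3, 5, 6, 7, 8, 9, 10, 13}

{1, 2, 3, 5, 6, 7, 8, 9, 10, 13}


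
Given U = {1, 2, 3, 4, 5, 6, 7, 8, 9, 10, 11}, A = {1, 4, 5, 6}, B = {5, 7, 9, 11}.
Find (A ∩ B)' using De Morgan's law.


U = {1, 2, 3, 4, 5, 6, 7, 8, 9, 10, 11}
A = {1, 4, 5, 6}, B = {5, 7, 9, 11}
A ∩ B = {5}
(A ∩ B)' = U \ (A ∩ B) = {1, 2, 3, 4, 6, 7, 8, 9, 10, 11}
Verification via A' ∪ B': A' = {2, 3, 7, 8, 9, 10, 11}, B' = {1, 2, 3, 4, 6, 8, 10}
A' ∪ B' = {1, 2, 3, 4, 6, 7, 8, 9, 10, 11} ✓

{1, 2, 3, 4, 6, 7, 8, 9, 10, 11}


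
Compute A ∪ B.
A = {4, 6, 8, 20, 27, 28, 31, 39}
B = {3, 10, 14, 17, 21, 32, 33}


Set A = {4, 6, 8, 20, 27, 28, 31, 39}
Set B = {3, 10, 14, 17, 21, 32, 33}
A ∪ B includes all elements in either set.
Elements from A: {4, 6, 8, 20, 27, 28, 31, 39}
Elements from B not already included: {3, 10, 14, 17, 21, 32, 33}
A ∪ B = {3, 4, 6, 8, 10, 14, 17, 20, 21, 27, 28, 31, 32, 33, 39}

{3, 4, 6, 8, 10, 14, 17, 20, 21, 27, 28, 31, 32, 33, 39}


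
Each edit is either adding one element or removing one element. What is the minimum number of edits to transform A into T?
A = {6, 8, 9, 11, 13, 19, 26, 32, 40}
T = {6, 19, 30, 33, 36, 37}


Set A = {6, 8, 9, 11, 13, 19, 26, 32, 40}
Set T = {6, 19, 30, 33, 36, 37}
Elements to remove from A (in A, not in T): {8, 9, 11, 13, 26, 32, 40} → 7 removals
Elements to add to A (in T, not in A): {30, 33, 36, 37} → 4 additions
Total edits = 7 + 4 = 11

11


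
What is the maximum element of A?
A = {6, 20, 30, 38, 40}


Set A = {6, 20, 30, 38, 40}
Elements in ascending order: 6, 20, 30, 38, 40
The largest element is 40.

40


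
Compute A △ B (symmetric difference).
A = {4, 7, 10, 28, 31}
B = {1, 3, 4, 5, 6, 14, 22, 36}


Set A = {4, 7, 10, 28, 31}
Set B = {1, 3, 4, 5, 6, 14, 22, 36}
A △ B = (A \ B) ∪ (B \ A)
Elements in A but not B: {7, 10, 28, 31}
Elements in B but not A: {1, 3, 5, 6, 14, 22, 36}
A △ B = {1, 3, 5, 6, 7, 10, 14, 22, 28, 31, 36}

{1, 3, 5, 6, 7, 10, 14, 22, 28, 31, 36}


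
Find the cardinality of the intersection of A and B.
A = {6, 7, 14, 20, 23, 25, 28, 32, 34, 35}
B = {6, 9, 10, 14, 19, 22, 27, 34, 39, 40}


Set A = {6, 7, 14, 20, 23, 25, 28, 32, 34, 35}
Set B = {6, 9, 10, 14, 19, 22, 27, 34, 39, 40}
A ∩ B = {6, 14, 34}
|A ∩ B| = 3

3


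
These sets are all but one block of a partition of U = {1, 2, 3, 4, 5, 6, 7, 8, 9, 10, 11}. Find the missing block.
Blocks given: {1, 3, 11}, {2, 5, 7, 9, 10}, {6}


U = {1, 2, 3, 4, 5, 6, 7, 8, 9, 10, 11}
Shown blocks: {1, 3, 11}, {2, 5, 7, 9, 10}, {6}
A partition's blocks are pairwise disjoint and cover U, so the missing block = U \ (union of shown blocks).
Union of shown blocks: {1, 2, 3, 5, 6, 7, 9, 10, 11}
Missing block = U \ (union) = {4, 8}

{4, 8}


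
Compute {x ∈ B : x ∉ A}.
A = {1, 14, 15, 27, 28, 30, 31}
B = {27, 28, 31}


Set A = {1, 14, 15, 27, 28, 30, 31}
Set B = {27, 28, 31}
Check each element of B against A:
27 ∈ A, 28 ∈ A, 31 ∈ A
Elements of B not in A: {}

{}


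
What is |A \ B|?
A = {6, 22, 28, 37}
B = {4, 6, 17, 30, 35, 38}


Set A = {6, 22, 28, 37}
Set B = {4, 6, 17, 30, 35, 38}
A \ B = {22, 28, 37}
|A \ B| = 3

3


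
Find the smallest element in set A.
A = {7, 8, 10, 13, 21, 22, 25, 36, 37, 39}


Set A = {7, 8, 10, 13, 21, 22, 25, 36, 37, 39}
Elements in ascending order: 7, 8, 10, 13, 21, 22, 25, 36, 37, 39
The smallest element is 7.

7


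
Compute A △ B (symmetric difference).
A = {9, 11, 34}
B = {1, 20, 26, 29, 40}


Set A = {9, 11, 34}
Set B = {1, 20, 26, 29, 40}
A △ B = (A \ B) ∪ (B \ A)
Elements in A but not B: {9, 11, 34}
Elements in B but not A: {1, 20, 26, 29, 40}
A △ B = {1, 9, 11, 20, 26, 29, 34, 40}

{1, 9, 11, 20, 26, 29, 34, 40}


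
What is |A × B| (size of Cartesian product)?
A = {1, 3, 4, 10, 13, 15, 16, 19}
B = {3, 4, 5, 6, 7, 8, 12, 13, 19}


Set A = {1, 3, 4, 10, 13, 15, 16, 19} has 8 elements.
Set B = {3, 4, 5, 6, 7, 8, 12, 13, 19} has 9 elements.
|A × B| = |A| × |B| = 8 × 9 = 72

72


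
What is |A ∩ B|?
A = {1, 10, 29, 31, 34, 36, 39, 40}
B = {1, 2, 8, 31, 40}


Set A = {1, 10, 29, 31, 34, 36, 39, 40}
Set B = {1, 2, 8, 31, 40}
A ∩ B = {1, 31, 40}
|A ∩ B| = 3

3


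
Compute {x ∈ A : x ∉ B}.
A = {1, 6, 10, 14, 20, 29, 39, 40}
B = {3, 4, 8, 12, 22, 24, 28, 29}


Set A = {1, 6, 10, 14, 20, 29, 39, 40}
Set B = {3, 4, 8, 12, 22, 24, 28, 29}
Check each element of A against B:
1 ∉ B (include), 6 ∉ B (include), 10 ∉ B (include), 14 ∉ B (include), 20 ∉ B (include), 29 ∈ B, 39 ∉ B (include), 40 ∉ B (include)
Elements of A not in B: {1, 6, 10, 14, 20, 39, 40}

{1, 6, 10, 14, 20, 39, 40}


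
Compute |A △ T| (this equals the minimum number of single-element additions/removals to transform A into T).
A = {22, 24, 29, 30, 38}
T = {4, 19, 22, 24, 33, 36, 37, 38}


Set A = {22, 24, 29, 30, 38}
Set T = {4, 19, 22, 24, 33, 36, 37, 38}
Elements to remove from A (in A, not in T): {29, 30} → 2 removals
Elements to add to A (in T, not in A): {4, 19, 33, 36, 37} → 5 additions
Total edits = 2 + 5 = 7

7


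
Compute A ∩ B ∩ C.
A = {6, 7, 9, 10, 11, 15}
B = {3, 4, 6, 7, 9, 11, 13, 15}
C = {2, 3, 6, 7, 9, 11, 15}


Set A = {6, 7, 9, 10, 11, 15}
Set B = {3, 4, 6, 7, 9, 11, 13, 15}
Set C = {2, 3, 6, 7, 9, 11, 15}
First, A ∩ B = {6, 7, 9, 11, 15}
Then, (A ∩ B) ∩ C = {6, 7, 9, 11, 15}

{6, 7, 9, 11, 15}


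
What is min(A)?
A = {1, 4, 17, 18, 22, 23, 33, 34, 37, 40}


Set A = {1, 4, 17, 18, 22, 23, 33, 34, 37, 40}
Elements in ascending order: 1, 4, 17, 18, 22, 23, 33, 34, 37, 40
The smallest element is 1.

1


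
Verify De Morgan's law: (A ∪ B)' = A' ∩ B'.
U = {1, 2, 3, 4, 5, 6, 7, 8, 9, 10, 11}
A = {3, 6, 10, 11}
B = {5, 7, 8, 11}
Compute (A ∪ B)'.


U = {1, 2, 3, 4, 5, 6, 7, 8, 9, 10, 11}
A = {3, 6, 10, 11}, B = {5, 7, 8, 11}
A ∪ B = {3, 5, 6, 7, 8, 10, 11}
(A ∪ B)' = U \ (A ∪ B) = {1, 2, 4, 9}
Verification via A' ∩ B': A' = {1, 2, 4, 5, 7, 8, 9}, B' = {1, 2, 3, 4, 6, 9, 10}
A' ∩ B' = {1, 2, 4, 9} ✓

{1, 2, 4, 9}


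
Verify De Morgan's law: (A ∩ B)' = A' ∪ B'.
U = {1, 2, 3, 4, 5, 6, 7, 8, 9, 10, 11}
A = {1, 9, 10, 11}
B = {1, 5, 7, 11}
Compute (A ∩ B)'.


U = {1, 2, 3, 4, 5, 6, 7, 8, 9, 10, 11}
A = {1, 9, 10, 11}, B = {1, 5, 7, 11}
A ∩ B = {1, 11}
(A ∩ B)' = U \ (A ∩ B) = {2, 3, 4, 5, 6, 7, 8, 9, 10}
Verification via A' ∪ B': A' = {2, 3, 4, 5, 6, 7, 8}, B' = {2, 3, 4, 6, 8, 9, 10}
A' ∪ B' = {2, 3, 4, 5, 6, 7, 8, 9, 10} ✓

{2, 3, 4, 5, 6, 7, 8, 9, 10}


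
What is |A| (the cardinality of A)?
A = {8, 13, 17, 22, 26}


Set A = {8, 13, 17, 22, 26}
Listing elements: 8, 13, 17, 22, 26
Counting: 5 elements
|A| = 5

5


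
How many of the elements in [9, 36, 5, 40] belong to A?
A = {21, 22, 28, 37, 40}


Set A = {21, 22, 28, 37, 40}
Candidates: [9, 36, 5, 40]
Check each candidate:
9 ∉ A, 36 ∉ A, 5 ∉ A, 40 ∈ A
Count of candidates in A: 1

1


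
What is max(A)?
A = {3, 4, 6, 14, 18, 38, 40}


Set A = {3, 4, 6, 14, 18, 38, 40}
Elements in ascending order: 3, 4, 6, 14, 18, 38, 40
The largest element is 40.

40


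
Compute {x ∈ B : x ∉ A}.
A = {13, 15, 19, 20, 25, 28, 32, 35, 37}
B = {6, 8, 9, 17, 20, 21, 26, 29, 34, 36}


Set A = {13, 15, 19, 20, 25, 28, 32, 35, 37}
Set B = {6, 8, 9, 17, 20, 21, 26, 29, 34, 36}
Check each element of B against A:
6 ∉ A (include), 8 ∉ A (include), 9 ∉ A (include), 17 ∉ A (include), 20 ∈ A, 21 ∉ A (include), 26 ∉ A (include), 29 ∉ A (include), 34 ∉ A (include), 36 ∉ A (include)
Elements of B not in A: {6, 8, 9, 17, 21, 26, 29, 34, 36}

{6, 8, 9, 17, 21, 26, 29, 34, 36}


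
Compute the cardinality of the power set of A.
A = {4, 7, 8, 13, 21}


Set A = {4, 7, 8, 13, 21}
|A| = 5
The power set P(A) contains all subsets of A.
|P(A)| = 2^|A| = 2^5 = 32

32


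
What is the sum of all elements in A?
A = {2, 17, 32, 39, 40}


Set A = {2, 17, 32, 39, 40}
Sum = 2 + 17 + 32 + 39 + 40 = 130

130


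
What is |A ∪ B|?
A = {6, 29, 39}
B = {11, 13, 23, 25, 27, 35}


Set A = {6, 29, 39}, |A| = 3
Set B = {11, 13, 23, 25, 27, 35}, |B| = 6
A ∩ B = {}, |A ∩ B| = 0
|A ∪ B| = |A| + |B| - |A ∩ B| = 3 + 6 - 0 = 9

9


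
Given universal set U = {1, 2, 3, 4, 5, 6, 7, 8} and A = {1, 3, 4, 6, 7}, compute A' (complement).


Universal set U = {1, 2, 3, 4, 5, 6, 7, 8}
Set A = {1, 3, 4, 6, 7}
A' = U \ A = elements in U but not in A
Checking each element of U:
1 (in A, exclude), 2 (not in A, include), 3 (in A, exclude), 4 (in A, exclude), 5 (not in A, include), 6 (in A, exclude), 7 (in A, exclude), 8 (not in A, include)
A' = {2, 5, 8}

{2, 5, 8}


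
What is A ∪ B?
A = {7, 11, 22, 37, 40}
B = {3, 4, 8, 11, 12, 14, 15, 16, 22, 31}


Set A = {7, 11, 22, 37, 40}
Set B = {3, 4, 8, 11, 12, 14, 15, 16, 22, 31}
A ∪ B includes all elements in either set.
Elements from A: {7, 11, 22, 37, 40}
Elements from B not already included: {3, 4, 8, 12, 14, 15, 16, 31}
A ∪ B = {3, 4, 7, 8, 11, 12, 14, 15, 16, 22, 31, 37, 40}

{3, 4, 7, 8, 11, 12, 14, 15, 16, 22, 31, 37, 40}


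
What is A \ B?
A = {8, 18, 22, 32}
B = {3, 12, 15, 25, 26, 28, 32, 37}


Set A = {8, 18, 22, 32}
Set B = {3, 12, 15, 25, 26, 28, 32, 37}
A \ B includes elements in A that are not in B.
Check each element of A:
8 (not in B, keep), 18 (not in B, keep), 22 (not in B, keep), 32 (in B, remove)
A \ B = {8, 18, 22}

{8, 18, 22}


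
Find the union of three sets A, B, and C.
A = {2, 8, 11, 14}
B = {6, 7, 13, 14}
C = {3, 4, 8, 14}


Set A = {2, 8, 11, 14}
Set B = {6, 7, 13, 14}
Set C = {3, 4, 8, 14}
First, A ∪ B = {2, 6, 7, 8, 11, 13, 14}
Then, (A ∪ B) ∪ C = {2, 3, 4, 6, 7, 8, 11, 13, 14}

{2, 3, 4, 6, 7, 8, 11, 13, 14}


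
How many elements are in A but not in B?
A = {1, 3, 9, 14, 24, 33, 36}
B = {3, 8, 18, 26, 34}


Set A = {1, 3, 9, 14, 24, 33, 36}
Set B = {3, 8, 18, 26, 34}
A \ B = {1, 9, 14, 24, 33, 36}
|A \ B| = 6

6


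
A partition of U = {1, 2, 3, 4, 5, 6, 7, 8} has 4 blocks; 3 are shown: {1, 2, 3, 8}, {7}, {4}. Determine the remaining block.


U = {1, 2, 3, 4, 5, 6, 7, 8}
Shown blocks: {1, 2, 3, 8}, {7}, {4}
A partition's blocks are pairwise disjoint and cover U, so the missing block = U \ (union of shown blocks).
Union of shown blocks: {1, 2, 3, 4, 7, 8}
Missing block = U \ (union) = {5, 6}

{5, 6}


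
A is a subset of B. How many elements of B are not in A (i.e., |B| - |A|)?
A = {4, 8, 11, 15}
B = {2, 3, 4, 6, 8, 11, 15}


Set A = {4, 8, 11, 15}, |A| = 4
Set B = {2, 3, 4, 6, 8, 11, 15}, |B| = 7
Since A ⊆ B: B \ A = {2, 3, 6}
|B| - |A| = 7 - 4 = 3

3


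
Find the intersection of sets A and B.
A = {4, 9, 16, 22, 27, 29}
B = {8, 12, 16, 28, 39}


Set A = {4, 9, 16, 22, 27, 29}
Set B = {8, 12, 16, 28, 39}
A ∩ B includes only elements in both sets.
Check each element of A against B:
4 ✗, 9 ✗, 16 ✓, 22 ✗, 27 ✗, 29 ✗
A ∩ B = {16}

{16}


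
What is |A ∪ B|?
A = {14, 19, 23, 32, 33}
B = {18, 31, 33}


Set A = {14, 19, 23, 32, 33}, |A| = 5
Set B = {18, 31, 33}, |B| = 3
A ∩ B = {33}, |A ∩ B| = 1
|A ∪ B| = |A| + |B| - |A ∩ B| = 5 + 3 - 1 = 7

7


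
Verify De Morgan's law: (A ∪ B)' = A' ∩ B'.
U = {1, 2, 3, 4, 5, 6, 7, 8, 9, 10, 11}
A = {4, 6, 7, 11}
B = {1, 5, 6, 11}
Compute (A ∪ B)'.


U = {1, 2, 3, 4, 5, 6, 7, 8, 9, 10, 11}
A = {4, 6, 7, 11}, B = {1, 5, 6, 11}
A ∪ B = {1, 4, 5, 6, 7, 11}
(A ∪ B)' = U \ (A ∪ B) = {2, 3, 8, 9, 10}
Verification via A' ∩ B': A' = {1, 2, 3, 5, 8, 9, 10}, B' = {2, 3, 4, 7, 8, 9, 10}
A' ∩ B' = {2, 3, 8, 9, 10} ✓

{2, 3, 8, 9, 10}


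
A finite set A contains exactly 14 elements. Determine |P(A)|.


The set has 14 elements.
The power set contains all possible subsets.
|P(A)| = 2^|A| = 2^14 = 16384

16384


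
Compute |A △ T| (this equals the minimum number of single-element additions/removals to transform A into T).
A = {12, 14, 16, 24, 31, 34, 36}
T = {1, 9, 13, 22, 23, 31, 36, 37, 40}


Set A = {12, 14, 16, 24, 31, 34, 36}
Set T = {1, 9, 13, 22, 23, 31, 36, 37, 40}
Elements to remove from A (in A, not in T): {12, 14, 16, 24, 34} → 5 removals
Elements to add to A (in T, not in A): {1, 9, 13, 22, 23, 37, 40} → 7 additions
Total edits = 5 + 7 = 12

12


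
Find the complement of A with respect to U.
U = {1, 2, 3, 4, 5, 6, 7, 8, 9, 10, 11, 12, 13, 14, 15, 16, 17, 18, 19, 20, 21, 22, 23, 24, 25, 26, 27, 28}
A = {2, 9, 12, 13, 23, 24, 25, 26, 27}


Universal set U = {1, 2, 3, 4, 5, 6, 7, 8, 9, 10, 11, 12, 13, 14, 15, 16, 17, 18, 19, 20, 21, 22, 23, 24, 25, 26, 27, 28}
Set A = {2, 9, 12, 13, 23, 24, 25, 26, 27}
A' = U \ A = elements in U but not in A
Checking each element of U:
1 (not in A, include), 2 (in A, exclude), 3 (not in A, include), 4 (not in A, include), 5 (not in A, include), 6 (not in A, include), 7 (not in A, include), 8 (not in A, include), 9 (in A, exclude), 10 (not in A, include), 11 (not in A, include), 12 (in A, exclude), 13 (in A, exclude), 14 (not in A, include), 15 (not in A, include), 16 (not in A, include), 17 (not in A, include), 18 (not in A, include), 19 (not in A, include), 20 (not in A, include), 21 (not in A, include), 22 (not in A, include), 23 (in A, exclude), 24 (in A, exclude), 25 (in A, exclude), 26 (in A, exclude), 27 (in A, exclude), 28 (not in A, include)
A' = {1, 3, 4, 5, 6, 7, 8, 10, 11, 14, 15, 16, 17, 18, 19, 20, 21, 22, 28}

{1, 3, 4, 5, 6, 7, 8, 10, 11, 14, 15, 16, 17, 18, 19, 20, 21, 22, 28}


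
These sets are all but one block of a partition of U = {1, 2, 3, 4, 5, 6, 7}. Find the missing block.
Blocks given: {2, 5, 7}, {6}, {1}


U = {1, 2, 3, 4, 5, 6, 7}
Shown blocks: {2, 5, 7}, {6}, {1}
A partition's blocks are pairwise disjoint and cover U, so the missing block = U \ (union of shown blocks).
Union of shown blocks: {1, 2, 5, 6, 7}
Missing block = U \ (union) = {3, 4}

{3, 4}


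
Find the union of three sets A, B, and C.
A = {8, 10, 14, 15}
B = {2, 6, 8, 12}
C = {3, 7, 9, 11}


Set A = {8, 10, 14, 15}
Set B = {2, 6, 8, 12}
Set C = {3, 7, 9, 11}
First, A ∪ B = {2, 6, 8, 10, 12, 14, 15}
Then, (A ∪ B) ∪ C = {2, 3, 6, 7, 8, 9, 10, 11, 12, 14, 15}

{2, 3, 6, 7, 8, 9, 10, 11, 12, 14, 15}


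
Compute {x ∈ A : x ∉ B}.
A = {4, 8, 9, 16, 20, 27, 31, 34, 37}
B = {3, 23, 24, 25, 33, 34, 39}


Set A = {4, 8, 9, 16, 20, 27, 31, 34, 37}
Set B = {3, 23, 24, 25, 33, 34, 39}
Check each element of A against B:
4 ∉ B (include), 8 ∉ B (include), 9 ∉ B (include), 16 ∉ B (include), 20 ∉ B (include), 27 ∉ B (include), 31 ∉ B (include), 34 ∈ B, 37 ∉ B (include)
Elements of A not in B: {4, 8, 9, 16, 20, 27, 31, 37}

{4, 8, 9, 16, 20, 27, 31, 37}
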